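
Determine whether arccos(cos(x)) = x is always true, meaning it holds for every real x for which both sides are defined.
No, this is NOT an identity.

Claim: arccos(cos(x)) = x.
Test a specific point where both sides are defined: x = -π/6.
LHS = arccos(cos(x)) ≈ 0.5236
RHS = x ≈ -0.5236
Since 0.5236 ≠ -0.5236, the equation fails at this point, so it cannot hold for every real x for which both sides are defined.
arccos only returns values in [0, π], so arccos(cos(x)) = x holds only for x in that interval, not for all real x.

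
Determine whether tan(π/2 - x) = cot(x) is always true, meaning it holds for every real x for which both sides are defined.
Claim: tan(π/2 - x) = cot(x).
Reasoning: tan(π/2 - x) = sin(π/2 - x)/cos(π/2 - x) = cos(x)/sin(x) = cot(x), using the cofunction identities sin(π/2 - x) = cos(x) and cos(π/2 - x) = sin(x).
So the two sides agree for every real x for which both sides are defined.

Conclusion: Yes, this is an identity.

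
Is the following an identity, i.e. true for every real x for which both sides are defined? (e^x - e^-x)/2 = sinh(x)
Claim: (e^x - e^-x)/2 = sinh(x).
Reasoning: This is exactly the definition of the hyperbolic sine: sinh(x) := (e^x - e^-x)/2.
So the two sides agree for every real x for which both sides are defined.

Conclusion: Yes, this is an identity.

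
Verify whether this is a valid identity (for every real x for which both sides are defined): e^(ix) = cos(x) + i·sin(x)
Yes, this is an identity.

Claim: e^(ix) = cos(x) + i·sin(x).
Reasoning: Euler's formula. Expand e^(ix) = Σ (ix)^k / k!. Since i² = -1, the even-k terms are Σ (-1)^m x^(2m)/(2m)! = cos(x) and the odd-k terms are i · Σ (-1)^m x^(2m+1)/(2m+1)! = i·sin(x).
So the two sides agree for every real x for which both sides are defined.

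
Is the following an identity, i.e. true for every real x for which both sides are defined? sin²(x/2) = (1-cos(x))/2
Claim: sin²(x/2) = (1-cos(x))/2.
Reasoning: Use cos(2θ) = 1 - 2sin²θ with θ = x/2: cos(x) = 1 - 2sin²(x/2). Solving for sin²(x/2) gives (1 - cos(x))/2.
So the two sides agree for every real x for which both sides are defined.

Conclusion: Yes, this is an identity.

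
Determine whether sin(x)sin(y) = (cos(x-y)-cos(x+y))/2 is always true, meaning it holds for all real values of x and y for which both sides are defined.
Claim: sin(x)sin(y) = (cos(x-y)-cos(x+y))/2.
Reasoning: cos(x-y) = cos(x)cos(y) + sin(x)sin(y) and cos(x+y) = cos(x)cos(y) - sin(x)sin(y). Subtracting, cos(x-y) - cos(x+y) = 2sin(x)sin(y); divide by 2.
So the two sides agree for all real values of x and y for which both sides are defined.

Conclusion: Yes, this is an identity.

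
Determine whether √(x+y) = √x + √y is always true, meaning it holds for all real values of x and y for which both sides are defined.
Claim: √(x+y) = √x + √y.
Test a specific point where both sides are defined: x = 4, y = 5.
LHS = √(x+y) ≈ 3.0000
RHS = √x + √y ≈ 4.2361
Since 3.0000 ≠ 4.2361, the equation fails at this point, so it cannot hold for all real values of x and y for which both sides are defined.
Squaring the right side gives x + 2√(xy) + y, not x + y.

Conclusion: No, this is NOT an identity.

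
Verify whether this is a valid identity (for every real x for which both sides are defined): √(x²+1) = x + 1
No, this is NOT an identity.

Claim: √(x²+1) = x + 1.
Test a specific point where both sides are defined: x = 4.
LHS = √(x²+1) ≈ 4.1231
RHS = x + 1 ≈ 5.0000
Since 4.1231 ≠ 5.0000, the equation fails at this point, so it cannot hold for every real x for which both sides are defined.
(x+1)² = x² + 2x + 1 ≠ x² + 1 unless x = 0.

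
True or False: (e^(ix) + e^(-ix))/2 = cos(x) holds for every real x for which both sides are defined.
True.

Claim: (e^(ix) + e^(-ix))/2 = cos(x).
Reasoning: By Euler's formula e^(ix) = cos(x) + i·sin(x) and e^(-ix) = cos(x) - i·sin(x). Adding cancels the sine terms: e^(ix) + e^(-ix) = 2cos(x); divide by 2.
So the two sides agree for every real x for which both sides are defined.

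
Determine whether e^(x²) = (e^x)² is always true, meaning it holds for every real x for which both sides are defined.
Claim: e^(x²) = (e^x)².
Test a specific point where both sides are defined: x = 1.
LHS = e^(x²) ≈ 2.7183
RHS = (e^x)² ≈ 7.3891
Since 2.7183 ≠ 7.3891, the equation fails at this point, so it cannot hold for every real x for which both sides are defined.
(e^x)² = e^(2x), and 2x ≠ x² in general.

Conclusion: No, this is NOT an identity.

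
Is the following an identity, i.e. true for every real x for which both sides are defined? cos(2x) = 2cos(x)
Claim: cos(2x) = 2cos(x).
Test a specific point where both sides are defined: x = 2π/3.
LHS = cos(2x) ≈ -0.5000
RHS = 2cos(x) ≈ -1.0000
Since -0.5000 ≠ -1.0000, the equation fails at this point, so it cannot hold for every real x for which both sides are defined.
The correct double-angle formula is cos(2x) = cos²x - sin²x.

Conclusion: No, this is NOT an identity.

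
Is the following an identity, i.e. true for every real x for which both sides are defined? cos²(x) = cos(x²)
No, this is NOT an identity.

Claim: cos²(x) = cos(x²).
Test a specific point where both sides are defined: x = π.
LHS = cos²(x) ≈ 1.0000
RHS = cos(x²) ≈ -0.9027
Since 1.0000 ≠ -0.9027, the equation fails at this point, so it cannot hold for every real x for which both sides are defined.
cos²(x) means (cos x)², squaring the output; cos(x²) squares the input. These are different functions.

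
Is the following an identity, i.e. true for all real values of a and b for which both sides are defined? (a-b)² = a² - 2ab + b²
Yes, this is an identity.

Claim: (a-b)² = a² - 2ab + b².
Reasoning: Expand: (a-b)² = (a-b)(a-b) = a·a - a·b - b·a + b·b = a² - 2ab + b².
So the two sides agree for all real values of a and b for which both sides are defined.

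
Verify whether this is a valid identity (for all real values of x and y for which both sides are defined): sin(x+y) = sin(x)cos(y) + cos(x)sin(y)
Claim: sin(x+y) = sin(x)cos(y) + cos(x)sin(y).
Reasoning: By Euler's formula e^(i(x+y)) = e^(ix)·e^(iy) = (cos x + i·sin x)(cos y + i·sin y). The imaginary part of the left side is sin(x+y); the imaginary part of the product is sin(x)cos(y) + cos(x)sin(y).
So the two sides agree for all real values of x and y for which both sides are defined.

Conclusion: Yes, this is an identity.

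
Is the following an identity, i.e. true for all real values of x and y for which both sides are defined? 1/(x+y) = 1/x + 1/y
No, this is NOT an identity.

Claim: 1/(x+y) = 1/x + 1/y.
Test a specific point where both sides are defined: x = -3, y = 1/2.
LHS = 1/(x+y) ≈ -0.4000
RHS = 1/x + 1/y ≈ 1.6667
Since -0.4000 ≠ 1.6667, the equation fails at this point, so it cannot hold for all real values of x and y for which both sides are defined.
1/x + 1/y = (x+y)/(xy), which is not 1/(x+y).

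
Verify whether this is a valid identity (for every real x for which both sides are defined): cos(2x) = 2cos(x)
No, this is NOT an identity.

Claim: cos(2x) = 2cos(x).
Test a specific point where both sides are defined: x = π/6.
LHS = cos(2x) ≈ 0.5000
RHS = 2cos(x) ≈ 1.7321
Since 0.5000 ≠ 1.7321, the equation fails at this point, so it cannot hold for every real x for which both sides are defined.
The correct double-angle formula is cos(2x) = cos²x - sin²x.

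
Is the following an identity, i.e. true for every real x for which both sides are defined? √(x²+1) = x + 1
No, this is NOT an identity.

Claim: √(x²+1) = x + 1.
Test a specific point where both sides are defined: x = 1/2.
LHS = √(x²+1) ≈ 1.1180
RHS = x + 1 ≈ 1.5000
Since 1.1180 ≠ 1.5000, the equation fails at this point, so it cannot hold for every real x for which both sides are defined.
(x+1)² = x² + 2x + 1 ≠ x² + 1 unless x = 0.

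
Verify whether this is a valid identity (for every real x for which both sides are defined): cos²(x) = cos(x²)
No, this is NOT an identity.

Claim: cos²(x) = cos(x²).
Test a specific point where both sides are defined: x = -π/6.
LHS = cos²(x) ≈ 0.7500
RHS = cos(x²) ≈ 0.9627
Since 0.7500 ≠ 0.9627, the equation fails at this point, so it cannot hold for every real x for which both sides are defined.
cos²(x) means (cos x)², squaring the output; cos(x²) squares the input. These are different functions.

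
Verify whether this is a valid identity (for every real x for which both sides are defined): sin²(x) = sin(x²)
Claim: sin²(x) = sin(x²).
Test a specific point where both sides are defined: x = 3π/4.
LHS = sin²(x) ≈ 0.5000
RHS = sin(x²) ≈ -0.6680
Since 0.5000 ≠ -0.6680, the equation fails at this point, so it cannot hold for every real x for which both sides are defined.
sin²(x) means (sin x)², squaring the output; sin(x²) squares the input. These are different functions.

Conclusion: No, this is NOT an identity.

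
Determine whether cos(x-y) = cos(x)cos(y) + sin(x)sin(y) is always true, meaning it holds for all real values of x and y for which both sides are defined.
Yes, this is an identity.

Claim: cos(x-y) = cos(x)cos(y) + sin(x)sin(y).
Reasoning: Replace y by -y in cos(x+y) = cos(x)cos(y) - sin(x)sin(y) and use cos(-y) = cos(y), sin(-y) = -sin(y): cos(x-y) = cos(x)cos(y) + sin(x)sin(y).
So the two sides agree for all real values of x and y for which both sides are defined.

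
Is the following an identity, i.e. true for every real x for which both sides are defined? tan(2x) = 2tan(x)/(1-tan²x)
Yes, this is an identity.

Claim: tan(2x) = 2tan(x)/(1-tan²x).
Reasoning: tan(2x) = sin(2x)/cos(2x) = 2sin(x)cos(x) / (cos²x - sin²x). Divide numerator and denominator by cos²x: 2tan(x) / (1 - tan²x).
So the two sides agree for every real x for which both sides are defined.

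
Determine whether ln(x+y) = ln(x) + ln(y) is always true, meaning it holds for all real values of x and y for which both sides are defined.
No, this is NOT an identity.

Claim: ln(x+y) = ln(x) + ln(y).
Test a specific point where both sides are defined: x = 5, y = 1.
LHS = ln(x+y) ≈ 1.7918
RHS = ln(x) + ln(y) ≈ 1.6094
Since 1.7918 ≠ 1.6094, the equation fails at this point, so it cannot hold for all real values of x and y for which both sides are defined.
ln(x) + ln(y) = ln(xy), not ln(x+y).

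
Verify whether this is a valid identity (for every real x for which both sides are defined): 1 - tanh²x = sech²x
Claim: 1 - tanh²x = sech²x.
Reasoning: Divide cosh²x - sinh²x = 1 through by cosh²x (never zero): 1 - tanh²x = 1/cosh²x = sech²x.
So the two sides agree for every real x for which both sides are defined.

Conclusion: Yes, this is an identity.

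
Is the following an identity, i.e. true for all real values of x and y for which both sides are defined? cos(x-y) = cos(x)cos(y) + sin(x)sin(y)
Claim: cos(x-y) = cos(x)cos(y) + sin(x)sin(y).
Reasoning: Replace y by -y in cos(x+y) = cos(x)cos(y) - sin(x)sin(y) and use cos(-y) = cos(y), sin(-y) = -sin(y): cos(x-y) = cos(x)cos(y) + sin(x)sin(y).
So the two sides agree for all real values of x and y for which both sides are defined.

Conclusion: Yes, this is an identity.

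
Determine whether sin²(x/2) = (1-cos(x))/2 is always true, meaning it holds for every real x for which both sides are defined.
Yes, this is an identity.

Claim: sin²(x/2) = (1-cos(x))/2.
Reasoning: Use cos(2θ) = 1 - 2sin²θ with θ = x/2: cos(x) = 1 - 2sin²(x/2). Solving for sin²(x/2) gives (1 - cos(x))/2.
So the two sides agree for every real x for which both sides are defined.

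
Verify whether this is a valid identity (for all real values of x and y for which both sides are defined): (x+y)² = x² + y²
Claim: (x+y)² = x² + y².
Test a specific point where both sides are defined: x = 3, y = 1.
LHS = (x+y)² ≈ 16.0000
RHS = x² + y² ≈ 10.0000
Since 16.0000 ≠ 10.0000, the equation fails at this point, so it cannot hold for all real values of x and y for which both sides are defined.
The correct expansion is (x+y)² = x² + 2xy + y²; the cross term 2xy is missing.

Conclusion: No, this is NOT an identity.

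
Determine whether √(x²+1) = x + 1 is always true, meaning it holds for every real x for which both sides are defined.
Claim: √(x²+1) = x + 1.
Test a specific point where both sides are defined: x = -2.
LHS = √(x²+1) ≈ 2.2361
RHS = x + 1 ≈ -1.0000
Since 2.2361 ≠ -1.0000, the equation fails at this point, so it cannot hold for every real x for which both sides are defined.
(x+1)² = x² + 2x + 1 ≠ x² + 1 unless x = 0.

Conclusion: No, this is NOT an identity.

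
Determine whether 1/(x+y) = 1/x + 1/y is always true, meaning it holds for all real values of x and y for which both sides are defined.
Claim: 1/(x+y) = 1/x + 1/y.
Test a specific point where both sides are defined: x = 4, y = -1.
LHS = 1/(x+y) ≈ 0.3333
RHS = 1/x + 1/y ≈ -0.7500
Since 0.3333 ≠ -0.7500, the equation fails at this point, so it cannot hold for all real values of x and y for which both sides are defined.
1/x + 1/y = (x+y)/(xy), which is not 1/(x+y).

Conclusion: No, this is NOT an identity.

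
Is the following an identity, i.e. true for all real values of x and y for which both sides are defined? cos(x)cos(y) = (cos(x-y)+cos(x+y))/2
Claim: cos(x)cos(y) = (cos(x-y)+cos(x+y))/2.
Reasoning: cos(x-y) = cos(x)cos(y) + sin(x)sin(y) and cos(x+y) = cos(x)cos(y) - sin(x)sin(y). Adding, cos(x-y) + cos(x+y) = 2cos(x)cos(y); divide by 2.
So the two sides agree for all real values of x and y for which both sides are defined.

Conclusion: Yes, this is an identity.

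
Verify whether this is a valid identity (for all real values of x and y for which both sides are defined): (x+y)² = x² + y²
Claim: (x+y)² = x² + y².
Test a specific point where both sides are defined: x = 3/2, y = -2.
LHS = (x+y)² ≈ 0.2500
RHS = x² + y² ≈ 6.2500
Since 0.2500 ≠ 6.2500, the equation fails at this point, so it cannot hold for all real values of x and y for which both sides are defined.
The correct expansion is (x+y)² = x² + 2xy + y²; the cross term 2xy is missing.

Conclusion: No, this is NOT an identity.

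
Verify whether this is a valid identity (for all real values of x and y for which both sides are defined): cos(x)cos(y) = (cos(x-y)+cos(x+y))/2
Claim: cos(x)cos(y) = (cos(x-y)+cos(x+y))/2.
Reasoning: cos(x-y) = cos(x)cos(y) + sin(x)sin(y) and cos(x+y) = cos(x)cos(y) - sin(x)sin(y). Adding, cos(x-y) + cos(x+y) = 2cos(x)cos(y); divide by 2.
So the two sides agree for all real values of x and y for which both sides are defined.

Conclusion: Yes, this is an identity.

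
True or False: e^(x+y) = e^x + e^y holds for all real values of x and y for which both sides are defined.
Claim: e^(x+y) = e^x + e^y.
Test a specific point where both sides are defined: x = 3/2, y = -3.
LHS = e^(x+y) ≈ 0.2231
RHS = e^x + e^y ≈ 4.5315
Since 0.2231 ≠ 4.5315, the equation fails at this point, so it cannot hold for all real values of x and y for which both sides are defined.
The correct rule is e^(x+y) = e^x · e^y (a product, not a sum).

Conclusion: False.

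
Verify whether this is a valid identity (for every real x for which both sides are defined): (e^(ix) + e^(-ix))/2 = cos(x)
Claim: (e^(ix) + e^(-ix))/2 = cos(x).
Reasoning: By Euler's formula e^(ix) = cos(x) + i·sin(x) and e^(-ix) = cos(x) - i·sin(x). Adding cancels the sine terms: e^(ix) + e^(-ix) = 2cos(x); divide by 2.
So the two sides agree for every real x for which both sides are defined.

Conclusion: Yes, this is an identity.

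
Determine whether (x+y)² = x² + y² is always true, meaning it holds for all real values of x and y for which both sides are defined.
Claim: (x+y)² = x² + y².
Test a specific point where both sides are defined: x = 1/2, y = -3.
LHS = (x+y)² ≈ 6.2500
RHS = x² + y² ≈ 9.2500
Since 6.2500 ≠ 9.2500, the equation fails at this point, so it cannot hold for all real values of x and y for which both sides are defined.
The correct expansion is (x+y)² = x² + 2xy + y²; the cross term 2xy is missing.

Conclusion: No, this is NOT an identity.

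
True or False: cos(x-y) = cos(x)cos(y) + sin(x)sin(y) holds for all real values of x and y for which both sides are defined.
Claim: cos(x-y) = cos(x)cos(y) + sin(x)sin(y).
Reasoning: Replace y by -y in cos(x+y) = cos(x)cos(y) - sin(x)sin(y) and use cos(-y) = cos(y), sin(-y) = -sin(y): cos(x-y) = cos(x)cos(y) + sin(x)sin(y).
So the two sides agree for all real values of x and y for which both sides are defined.

Conclusion: True.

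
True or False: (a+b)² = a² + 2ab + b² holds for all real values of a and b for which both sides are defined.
Claim: (a+b)² = a² + 2ab + b².
Reasoning: Expand: (a+b)² = (a+b)(a+b) = a·a + a·b + b·a + b·b = a² + 2ab + b².
So the two sides agree for all real values of a and b for which both sides are defined.

Conclusion: True.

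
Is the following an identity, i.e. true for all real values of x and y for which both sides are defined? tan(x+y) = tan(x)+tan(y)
Claim: tan(x+y) = tan(x)+tan(y).
Test a specific point where both sides are defined: x = π/3, y = 3π/4.
LHS = tan(x+y) ≈ 0.2679
RHS = tan(x)+tan(y) ≈ 0.7321
Since 0.2679 ≠ 0.7321, the equation fails at this point, so it cannot hold for all real values of x and y for which both sides are defined.
The correct formula is tan(x+y) = (tan(x) + tan(y))/(1 - tan(x)tan(y)).

Conclusion: No, this is NOT an identity.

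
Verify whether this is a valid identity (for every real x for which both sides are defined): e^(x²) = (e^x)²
No, this is NOT an identity.

Claim: e^(x²) = (e^x)².
Test a specific point where both sides are defined: x = 3.
LHS = e^(x²) ≈ 8103.0839
RHS = (e^x)² ≈ 403.4288
Since 8103.0839 ≠ 403.4288, the equation fails at this point, so it cannot hold for every real x for which both sides are defined.
(e^x)² = e^(2x), and 2x ≠ x² in general.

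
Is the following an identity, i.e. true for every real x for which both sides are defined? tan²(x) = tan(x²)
Claim: tan²(x) = tan(x²).
Test a specific point where both sides are defined: x = -π/6.
LHS = tan²(x) ≈ 0.3333
RHS = tan(x²) ≈ 0.2812
Since 0.3333 ≠ 0.2812, the equation fails at this point, so it cannot hold for every real x for which both sides are defined.
tan²(x) means (tan x)², squaring the output; tan(x²) squares the input. These are different functions.

Conclusion: No, this is NOT an identity.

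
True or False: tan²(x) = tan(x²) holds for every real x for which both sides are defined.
Claim: tan²(x) = tan(x²).
Test a specific point where both sides are defined: x = π.
LHS = tan²(x) ≈ 0.0000
RHS = tan(x²) ≈ 0.4767
Since 0.0000 ≠ 0.4767, the equation fails at this point, so it cannot hold for every real x for which both sides are defined.
tan²(x) means (tan x)², squaring the output; tan(x²) squares the input. These are different functions.

Conclusion: False.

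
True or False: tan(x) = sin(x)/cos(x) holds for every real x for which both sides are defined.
Claim: tan(x) = sin(x)/cos(x).
Reasoning: For an angle x whose terminal point on the unit circle is (cos x, sin x), tan(x) is defined as the ratio (second coordinate)/(first coordinate) = sin(x)/cos(x), wherever cos(x) ≠ 0.
So the two sides agree for every real x for which both sides are defined.

Conclusion: True.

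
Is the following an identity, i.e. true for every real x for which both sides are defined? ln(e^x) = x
Claim: ln(e^x) = x.
Reasoning: ln is the inverse of the exponential: ln(e^x) asks for the exponent p with e^p = e^x, and since e^p is one-to-one that exponent is p = x.
So the two sides agree for every real x for which both sides are defined.

Conclusion: Yes, this is an identity.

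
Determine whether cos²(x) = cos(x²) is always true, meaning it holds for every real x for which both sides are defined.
No, this is NOT an identity.

Claim: cos²(x) = cos(x²).
Test a specific point where both sides are defined: x = -π/2.
LHS = cos²(x) ≈ 0.0000
RHS = cos(x²) ≈ -0.7812
Since 0.0000 ≠ -0.7812, the equation fails at this point, so it cannot hold for every real x for which both sides are defined.
cos²(x) means (cos x)², squaring the output; cos(x²) squares the input. These are different functions.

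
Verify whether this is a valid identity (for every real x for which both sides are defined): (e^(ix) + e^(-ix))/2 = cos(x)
Yes, this is an identity.

Claim: (e^(ix) + e^(-ix))/2 = cos(x).
Reasoning: By Euler's formula e^(ix) = cos(x) + i·sin(x) and e^(-ix) = cos(x) - i·sin(x). Adding cancels the sine terms: e^(ix) + e^(-ix) = 2cos(x); divide by 2.
So the two sides agree for every real x for which both sides are defined.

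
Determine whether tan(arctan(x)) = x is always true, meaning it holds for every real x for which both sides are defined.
Claim: tan(arctan(x)) = x.
Reasoning: For every real x, arctan(x) is by definition the angle in (-π/2, π/2) whose tangent equals x. Taking the tangent of that angle returns x.
So the two sides agree for every real x for which both sides are defined.

Conclusion: Yes, this is an identity.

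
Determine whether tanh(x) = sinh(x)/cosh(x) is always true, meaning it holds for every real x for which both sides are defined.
Claim: tanh(x) = sinh(x)/cosh(x).
Reasoning: tanh(x) is defined as sinh(x)/cosh(x) = (e^x - e^-x)/(e^x + e^-x); cosh(x) ≥ 1 is never zero, so this holds for every real x.
So the two sides agree for every real x for which both sides are defined.

Conclusion: Yes, this is an identity.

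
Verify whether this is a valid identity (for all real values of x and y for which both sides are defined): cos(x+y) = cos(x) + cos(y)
Claim: cos(x+y) = cos(x) + cos(y).
Test a specific point where both sides are defined: x = -π/3, y = π/6.
LHS = cos(x+y) ≈ 0.8660
RHS = cos(x) + cos(y) ≈ 1.3660
Since 0.8660 ≠ 1.3660, the equation fails at this point, so it cannot hold for all real values of x and y for which both sides are defined.
The correct expansion is cos(x+y) = cos(x)cos(y) - sin(x)sin(y); cosine is not additive.

Conclusion: No, this is NOT an identity.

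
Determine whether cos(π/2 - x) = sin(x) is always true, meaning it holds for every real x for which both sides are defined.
Claim: cos(π/2 - x) = sin(x).
Reasoning: Use cos(u - v) = cos(u)cos(v) + sin(u)sin(v) with u = π/2, v = x: cos(π/2)cos(x) + sin(π/2)sin(x) = 0·cos(x) + 1·sin(x) = sin(x).
So the two sides agree for every real x for which both sides are defined.

Conclusion: Yes, this is an identity.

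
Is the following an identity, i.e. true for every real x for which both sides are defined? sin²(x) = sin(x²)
No, this is NOT an identity.

Claim: sin²(x) = sin(x²).
Test a specific point where both sides are defined: x = π/6.
LHS = sin²(x) ≈ 0.2500
RHS = sin(x²) ≈ 0.2707
Since 0.2500 ≠ 0.2707, the equation fails at this point, so it cannot hold for every real x for which both sides are defined.
sin²(x) means (sin x)², squaring the output; sin(x²) squares the input. These are different functions.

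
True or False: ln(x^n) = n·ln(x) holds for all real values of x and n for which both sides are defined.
Claim: ln(x^n) = n·ln(x).
Reasoning: The right side requires x > 0. For x > 0, x^n = (e^(ln x))^n = e^(n·ln x), so taking ln of both sides gives ln(x^n) = n·ln(x).
So the two sides agree for all real values of x and n for which both sides are defined.

Conclusion: True.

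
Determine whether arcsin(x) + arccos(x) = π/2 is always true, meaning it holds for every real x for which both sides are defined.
Claim: arcsin(x) + arccos(x) = π/2.
Reasoning: Both sides are defined for -1 ≤ x ≤ 1. Let θ = arcsin(x), so sin θ = x and θ ∈ [-π/2, π/2]. Then cos(π/2 - θ) = sin θ = x and π/2 - θ ∈ [0, π], which is exactly the range of arccos, so arccos(x) = π/2 - θ. Adding: arcsin(x) + arccos(x) = θ + (π/2 - θ) = π/2.
So the two sides agree for every real x for which both sides are defined.

Conclusion: Yes, this is an identity.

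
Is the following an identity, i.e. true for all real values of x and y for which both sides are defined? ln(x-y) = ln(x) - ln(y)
Claim: ln(x-y) = ln(x) - ln(y).
Test a specific point where both sides are defined: x = 3, y = 1/2.
LHS = ln(x-y) ≈ 0.9163
RHS = ln(x) - ln(y) ≈ 1.7918
Since 0.9163 ≠ 1.7918, the equation fails at this point, so it cannot hold for all real values of x and y for which both sides are defined.
ln(x) - ln(y) = ln(x/y), not ln(x-y).

Conclusion: No, this is NOT an identity.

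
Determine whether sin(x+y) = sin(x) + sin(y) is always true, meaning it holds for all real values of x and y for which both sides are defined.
Claim: sin(x+y) = sin(x) + sin(y).
Test a specific point where both sides are defined: x = π/6, y = -π/2.
LHS = sin(x+y) ≈ -0.8660
RHS = sin(x) + sin(y) ≈ -0.5000
Since -0.8660 ≠ -0.5000, the equation fails at this point, so it cannot hold for all real values of x and y for which both sides are defined.
The correct expansion is sin(x+y) = sin(x)cos(y) + cos(x)sin(y); sine is not additive.

Conclusion: No, this is NOT an identity.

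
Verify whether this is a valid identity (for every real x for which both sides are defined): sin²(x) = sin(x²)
Claim: sin²(x) = sin(x²).
Test a specific point where both sides are defined: x = π.
LHS = sin²(x) ≈ 0.0000
RHS = sin(x²) ≈ -0.4303
Since 0.0000 ≠ -0.4303, the equation fails at this point, so it cannot hold for every real x for which both sides are defined.
sin²(x) means (sin x)², squaring the output; sin(x²) squares the input. These are different functions.

Conclusion: No, this is NOT an identity.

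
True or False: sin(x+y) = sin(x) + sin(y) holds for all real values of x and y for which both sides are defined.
False.

Claim: sin(x+y) = sin(x) + sin(y).
Test a specific point where both sides are defined: x = 3π/4, y = -π/3.
LHS = sin(x+y) ≈ 0.9659
RHS = sin(x) + sin(y) ≈ -0.1589
Since 0.9659 ≠ -0.1589, the equation fails at this point, so it cannot hold for all real values of x and y for which both sides are defined.
The correct expansion is sin(x+y) = sin(x)cos(y) + cos(x)sin(y); sine is not additive.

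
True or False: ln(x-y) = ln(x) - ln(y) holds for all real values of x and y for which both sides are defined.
False.

Claim: ln(x-y) = ln(x) - ln(y).
Test a specific point where both sides are defined: x = 2, y = 1/2.
LHS = ln(x-y) ≈ 0.4055
RHS = ln(x) - ln(y) ≈ 1.3863
Since 0.4055 ≠ 1.3863, the equation fails at this point, so it cannot hold for all real values of x and y for which both sides are defined.
ln(x) - ln(y) = ln(x/y), not ln(x-y).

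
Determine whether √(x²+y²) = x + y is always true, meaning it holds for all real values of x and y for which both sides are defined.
No, this is NOT an identity.

Claim: √(x²+y²) = x + y.
Test a specific point where both sides are defined: x = -2, y = -1.
LHS = √(x²+y²) ≈ 2.2361
RHS = x + y ≈ -3.0000
Since 2.2361 ≠ -3.0000, the equation fails at this point, so it cannot hold for all real values of x and y for which both sides are defined.
(x+y)² = x² + 2xy + y², not x² + y², so the square root does not split this way.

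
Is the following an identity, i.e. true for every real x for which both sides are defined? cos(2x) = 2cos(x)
Claim: cos(2x) = 2cos(x).
Test a specific point where both sides are defined: x = -π/4.
LHS = cos(2x) ≈ 0.0000
RHS = 2cos(x) ≈ 1.4142
Since 0.0000 ≠ 1.4142, the equation fails at this point, so it cannot hold for every real x for which both sides are defined.
The correct double-angle formula is cos(2x) = cos²x - sin²x.

Conclusion: No, this is NOT an identity.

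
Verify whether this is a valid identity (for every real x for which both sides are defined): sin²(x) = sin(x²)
Claim: sin²(x) = sin(x²).
Test a specific point where both sides are defined: x = 3π/4.
LHS = sin²(x) ≈ 0.5000
RHS = sin(x²) ≈ -0.6680
Since 0.5000 ≠ -0.6680, the equation fails at this point, so it cannot hold for every real x for which both sides are defined.
sin²(x) means (sin x)², squaring the output; sin(x²) squares the input. These are different functions.

Conclusion: No, this is NOT an identity.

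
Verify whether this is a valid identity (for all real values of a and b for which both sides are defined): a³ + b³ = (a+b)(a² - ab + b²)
Yes, this is an identity.

Claim: a³ + b³ = (a+b)(a² - ab + b²).
Reasoning: Expand the right side: (a+b)(a² - ab + b²) = a³ - a²b + ab² + a²b - ab² + b³ = a³ + b³ (the middle terms cancel in pairs).
So the two sides agree for all real values of a and b for which both sides are defined.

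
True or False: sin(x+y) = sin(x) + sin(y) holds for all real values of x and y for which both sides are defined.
Claim: sin(x+y) = sin(x) + sin(y).
Test a specific point where both sides are defined: x = π/3, y = -π/4.
LHS = sin(x+y) ≈ 0.2588
RHS = sin(x) + sin(y) ≈ 0.1589
Since 0.2588 ≠ 0.1589, the equation fails at this point, so it cannot hold for all real values of x and y for which both sides are defined.
The correct expansion is sin(x+y) = sin(x)cos(y) + cos(x)sin(y); sine is not additive.

Conclusion: False.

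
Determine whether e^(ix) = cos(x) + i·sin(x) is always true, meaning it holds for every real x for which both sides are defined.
Claim: e^(ix) = cos(x) + i·sin(x).
Reasoning: Euler's formula. Expand e^(ix) = Σ (ix)^k / k!. Since i² = -1, the even-k terms are Σ (-1)^m x^(2m)/(2m)! = cos(x) and the odd-k terms are i · Σ (-1)^m x^(2m+1)/(2m+1)! = i·sin(x).
So the two sides agree for every real x for which both sides are defined.

Conclusion: Yes, this is an identity.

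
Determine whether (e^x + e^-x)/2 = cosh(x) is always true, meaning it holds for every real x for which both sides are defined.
Claim: (e^x + e^-x)/2 = cosh(x).
Reasoning: This is exactly the definition of the hyperbolic cosine: cosh(x) := (e^x + e^-x)/2.
So the two sides agree for every real x for which both sides are defined.

Conclusion: Yes, this is an identity.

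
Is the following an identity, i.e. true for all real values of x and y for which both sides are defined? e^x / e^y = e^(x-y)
Claim: e^x / e^y = e^(x-y).
Reasoning: 1/e^y = e^(-y), so e^x / e^y = e^x · e^(-y) = e^(x + (-y)) = e^(x-y) by the product rule for exponents.
So the two sides agree for all real values of x and y for which both sides are defined.

Conclusion: Yes, this is an identity.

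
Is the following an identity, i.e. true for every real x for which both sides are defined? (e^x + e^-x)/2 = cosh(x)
Yes, this is an identity.

Claim: (e^x + e^-x)/2 = cosh(x).
Reasoning: This is exactly the definition of the hyperbolic cosine: cosh(x) := (e^x + e^-x)/2.
So the two sides agree for every real x for which both sides are defined.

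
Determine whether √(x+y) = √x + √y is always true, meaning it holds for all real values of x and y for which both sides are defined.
No, this is NOT an identity.

Claim: √(x+y) = √x + √y.
Test a specific point where both sides are defined: x = 1, y = 5.
LHS = √(x+y) ≈ 2.4495
RHS = √x + √y ≈ 3.2361
Since 2.4495 ≠ 3.2361, the equation fails at this point, so it cannot hold for all real values of x and y for which both sides are defined.
Squaring the right side gives x + 2√(xy) + y, not x + y.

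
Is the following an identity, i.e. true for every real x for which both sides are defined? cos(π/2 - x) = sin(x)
Yes, this is an identity.

Claim: cos(π/2 - x) = sin(x).
Reasoning: Use cos(u - v) = cos(u)cos(v) + sin(u)sin(v) with u = π/2, v = x: cos(π/2)cos(x) + sin(π/2)sin(x) = 0·cos(x) + 1·sin(x) = sin(x).
So the two sides agree for every real x for which both sides are defined.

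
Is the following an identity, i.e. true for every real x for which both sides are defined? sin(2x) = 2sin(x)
Claim: sin(2x) = 2sin(x).
Test a specific point where both sides are defined: x = -π/2.
LHS = sin(2x) ≈ 0.0000
RHS = 2sin(x) ≈ -2.0000
Since 0.0000 ≠ -2.0000, the equation fails at this point, so it cannot hold for every real x for which both sides are defined.
The correct double-angle formula is sin(2x) = 2sin(x)cos(x).

Conclusion: No, this is NOT an identity.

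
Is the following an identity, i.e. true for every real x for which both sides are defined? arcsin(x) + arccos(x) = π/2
Yes, this is an identity.

Claim: arcsin(x) + arccos(x) = π/2.
Reasoning: Both sides are defined for -1 ≤ x ≤ 1. Let θ = arcsin(x), so sin θ = x and θ ∈ [-π/2, π/2]. Then cos(π/2 - θ) = sin θ = x and π/2 - θ ∈ [0, π], which is exactly the range of arccos, so arccos(x) = π/2 - θ. Adding: arcsin(x) + arccos(x) = θ + (π/2 - θ) = π/2.
So the two sides agree for every real x for which both sides are defined.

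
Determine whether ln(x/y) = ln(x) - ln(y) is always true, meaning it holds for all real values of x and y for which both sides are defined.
Yes, this is an identity.

Claim: ln(x/y) = ln(x) - ln(y).
Reasoning: Both sides are simultaneously defined only when x, y > 0. Write x = e^p, y = e^q. Then x/y = e^(p-q), so ln(x/y) = p - q = ln(x) - ln(y).
So the two sides agree for all real values of x and y for which both sides are defined.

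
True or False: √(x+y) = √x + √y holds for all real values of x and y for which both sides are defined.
False.

Claim: √(x+y) = √x + √y.
Test a specific point where both sides are defined: x = 1/2, y = 3/2.
LHS = √(x+y) ≈ 1.4142
RHS = √x + √y ≈ 1.9319
Since 1.4142 ≠ 1.9319, the equation fails at this point, so it cannot hold for all real values of x and y for which both sides are defined.
Squaring the right side gives x + 2√(xy) + y, not x + y.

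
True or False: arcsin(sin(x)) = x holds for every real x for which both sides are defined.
False.

Claim: arcsin(sin(x)) = x.
Test a specific point where both sides are defined: x = 2π/3.
LHS = arcsin(sin(x)) ≈ 1.0472
RHS = x ≈ 2.0944
Since 1.0472 ≠ 2.0944, the equation fails at this point, so it cannot hold for every real x for which both sides are defined.
arcsin only returns values in [-π/2, π/2], so arcsin(sin(x)) = x holds only for x in that interval, not for all real x.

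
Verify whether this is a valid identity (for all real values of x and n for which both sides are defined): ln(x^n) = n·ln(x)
Yes, this is an identity.

Claim: ln(x^n) = n·ln(x).
Reasoning: The right side requires x > 0. For x > 0, x^n = (e^(ln x))^n = e^(n·ln x), so taking ln of both sides gives ln(x^n) = n·ln(x).
So the two sides agree for all real values of x and n for which both sides are defined.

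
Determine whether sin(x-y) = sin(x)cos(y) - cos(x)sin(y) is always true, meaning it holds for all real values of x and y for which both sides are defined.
Yes, this is an identity.

Claim: sin(x-y) = sin(x)cos(y) - cos(x)sin(y).
Reasoning: Replace y by -y in sin(x+y) = sin(x)cos(y) + cos(x)sin(y) and use cos(-y) = cos(y), sin(-y) = -sin(y): sin(x-y) = sin(x)cos(y) - cos(x)sin(y).
So the two sides agree for all real values of x and y for which both sides are defined.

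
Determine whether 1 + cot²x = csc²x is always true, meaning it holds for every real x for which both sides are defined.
Yes, this is an identity.

Claim: 1 + cot²x = csc²x.
Reasoning: Start from sin²x + cos²x = 1 and divide every term by sin²x (allowed wherever cot x and csc x are defined): 1 + cot²x = 1/sin²x = csc²x.
So the two sides agree for every real x for which both sides are defined.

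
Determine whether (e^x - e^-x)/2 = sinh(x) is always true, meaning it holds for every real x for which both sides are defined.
Yes, this is an identity.

Claim: (e^x - e^-x)/2 = sinh(x).
Reasoning: This is exactly the definition of the hyperbolic sine: sinh(x) := (e^x - e^-x)/2.
So the two sides agree for every real x for which both sides are defined.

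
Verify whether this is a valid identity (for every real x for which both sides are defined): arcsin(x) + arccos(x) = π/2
Claim: arcsin(x) + arccos(x) = π/2.
Reasoning: Both sides are defined for -1 ≤ x ≤ 1. Let θ = arcsin(x), so sin θ = x and θ ∈ [-π/2, π/2]. Then cos(π/2 - θ) = sin θ = x and π/2 - θ ∈ [0, π], which is exactly the range of arccos, so arccos(x) = π/2 - θ. Adding: arcsin(x) + arccos(x) = θ + (π/2 - θ) = π/2.
So the two sides agree for every real x for which both sides are defined.

Conclusion: Yes, this is an identity.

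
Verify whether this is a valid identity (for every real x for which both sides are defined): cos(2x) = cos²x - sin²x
Yes, this is an identity.

Claim: cos(2x) = cos²x - sin²x.
Reasoning: Put y = x in the addition formula cos(x+y) = cos(x)cos(y) - sin(x)sin(y): cos(2x) = cos²x - sin²x.
So the two sides agree for every real x for which both sides are defined.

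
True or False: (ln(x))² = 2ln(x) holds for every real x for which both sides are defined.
False.

Claim: (ln(x))² = 2ln(x).
Test a specific point where both sides are defined: x = 4.
LHS = (ln(x))² ≈ 1.9218
RHS = 2ln(x) ≈ 2.7726
Since 1.9218 ≠ 2.7726, the equation fails at this point, so it cannot hold for every real x for which both sides are defined.
2ln(x) equals ln(x²), which is not the same as (ln x)².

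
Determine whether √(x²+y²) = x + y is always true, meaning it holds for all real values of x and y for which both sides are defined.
No, this is NOT an identity.

Claim: √(x²+y²) = x + y.
Test a specific point where both sides are defined: x = 3/2, y = -2.
LHS = √(x²+y²) ≈ 2.5000
RHS = x + y ≈ -0.5000
Since 2.5000 ≠ -0.5000, the equation fails at this point, so it cannot hold for all real values of x and y for which both sides are defined.
(x+y)² = x² + 2xy + y², not x² + y², so the square root does not split this way.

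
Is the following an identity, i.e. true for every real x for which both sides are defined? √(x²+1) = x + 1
No, this is NOT an identity.

Claim: √(x²+1) = x + 1.
Test a specific point where both sides are defined: x = 1.
LHS = √(x²+1) ≈ 1.4142
RHS = x + 1 ≈ 2.0000
Since 1.4142 ≠ 2.0000, the equation fails at this point, so it cannot hold for every real x for which both sides are defined.
(x+1)² = x² + 2x + 1 ≠ x² + 1 unless x = 0.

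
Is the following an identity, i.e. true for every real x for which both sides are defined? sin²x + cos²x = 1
Yes, this is an identity.

Claim: sin²x + cos²x = 1.
Reasoning: The point (cos x, sin x) lies on the unit circle X² + Y² = 1, so cos²x + sin²x = 1 for every real x.
So the two sides agree for every real x for which both sides are defined.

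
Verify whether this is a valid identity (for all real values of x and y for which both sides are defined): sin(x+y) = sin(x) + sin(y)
No, this is NOT an identity.

Claim: sin(x+y) = sin(x) + sin(y).
Test a specific point where both sides are defined: x = -π/2, y = -π/6.
LHS = sin(x+y) ≈ -0.8660
RHS = sin(x) + sin(y) ≈ -1.5000
Since -0.8660 ≠ -1.5000, the equation fails at this point, so it cannot hold for all real values of x and y for which both sides are defined.
The correct expansion is sin(x+y) = sin(x)cos(y) + cos(x)sin(y); sine is not additive.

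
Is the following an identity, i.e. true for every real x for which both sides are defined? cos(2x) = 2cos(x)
Claim: cos(2x) = 2cos(x).
Test a specific point where both sides are defined: x = -π/6.
LHS = cos(2x) ≈ 0.5000
RHS = 2cos(x) ≈ 1.7321
Since 0.5000 ≠ 1.7321, the equation fails at this point, so it cannot hold for every real x for which both sides are defined.
The correct double-angle formula is cos(2x) = cos²x - sin²x.

Conclusion: No, this is NOT an identity.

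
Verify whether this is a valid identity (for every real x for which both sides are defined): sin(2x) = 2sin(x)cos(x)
Claim: sin(2x) = 2sin(x)cos(x).
Reasoning: Put y = x in the addition formula sin(x+y) = sin(x)cos(y) + cos(x)sin(y): sin(2x) = sin(x)cos(x) + cos(x)sin(x) = 2sin(x)cos(x).
So the two sides agree for every real x for which both sides are defined.

Conclusion: Yes, this is an identity.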